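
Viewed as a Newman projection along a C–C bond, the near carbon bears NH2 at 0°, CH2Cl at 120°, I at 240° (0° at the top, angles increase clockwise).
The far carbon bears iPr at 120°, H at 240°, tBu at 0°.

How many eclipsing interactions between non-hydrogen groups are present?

Non-H eclipsing pairs: NH2(0°)/tBu(0°); CH2Cl(120°)/iPr(120°) — 2 interactions.

2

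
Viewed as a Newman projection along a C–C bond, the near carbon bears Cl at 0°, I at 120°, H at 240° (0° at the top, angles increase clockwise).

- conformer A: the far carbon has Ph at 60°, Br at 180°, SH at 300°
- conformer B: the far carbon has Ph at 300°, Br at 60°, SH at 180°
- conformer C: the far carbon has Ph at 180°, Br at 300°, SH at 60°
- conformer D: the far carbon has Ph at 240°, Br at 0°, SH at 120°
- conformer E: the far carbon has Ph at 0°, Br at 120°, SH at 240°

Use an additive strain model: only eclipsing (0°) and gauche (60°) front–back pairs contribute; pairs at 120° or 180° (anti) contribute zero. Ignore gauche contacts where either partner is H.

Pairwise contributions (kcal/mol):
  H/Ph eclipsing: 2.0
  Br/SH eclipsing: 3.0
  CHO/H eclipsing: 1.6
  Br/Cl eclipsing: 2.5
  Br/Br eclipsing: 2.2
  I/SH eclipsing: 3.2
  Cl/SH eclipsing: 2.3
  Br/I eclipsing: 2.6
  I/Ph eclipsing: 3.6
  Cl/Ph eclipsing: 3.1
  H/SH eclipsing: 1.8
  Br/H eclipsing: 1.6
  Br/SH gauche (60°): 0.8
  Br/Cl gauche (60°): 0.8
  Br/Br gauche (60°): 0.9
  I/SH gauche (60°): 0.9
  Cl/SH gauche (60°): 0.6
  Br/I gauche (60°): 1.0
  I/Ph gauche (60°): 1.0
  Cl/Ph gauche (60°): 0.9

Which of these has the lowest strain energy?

A (staggered): Cl(0°)/Ph(60°) gauche 0.9; Cl(0°)/SH(300°) gauche 0.6; I(120°)/Ph(60°) gauche 1.0; I(120°)/Br(180°) gauche 1.0 → 3.5 kcal/mol.
B (staggered): Cl(0°)/Ph(300°) gauche 0.9; Cl(0°)/Br(60°) gauche 0.8; I(120°)/Br(60°) gauche 1.0; I(120°)/SH(180°) gauche 0.9 → 3.6 kcal/mol.
C (staggered): Cl(0°)/Br(300°) gauche 0.8; Cl(0°)/SH(60°) gauche 0.6; I(120°)/Ph(180°) gauche 1.0; I(120°)/SH(60°) gauche 0.9 → 3.3 kcal/mol.
D (eclipsed): Cl(0°)/Br(0°) eclipsed 2.5; I(120°)/SH(120°) eclipsed 3.2; H(240°)/Ph(240°) eclipsed 2.0 → 7.7 kcal/mol.
E (eclipsed): Cl(0°)/Ph(0°) eclipsed 3.1; I(120°)/Br(120°) eclipsed 2.6; H(240°)/SH(240°) eclipsed 1.8 → 7.5 kcal/mol.
C has the lowest total (3.3 kcal/mol).

C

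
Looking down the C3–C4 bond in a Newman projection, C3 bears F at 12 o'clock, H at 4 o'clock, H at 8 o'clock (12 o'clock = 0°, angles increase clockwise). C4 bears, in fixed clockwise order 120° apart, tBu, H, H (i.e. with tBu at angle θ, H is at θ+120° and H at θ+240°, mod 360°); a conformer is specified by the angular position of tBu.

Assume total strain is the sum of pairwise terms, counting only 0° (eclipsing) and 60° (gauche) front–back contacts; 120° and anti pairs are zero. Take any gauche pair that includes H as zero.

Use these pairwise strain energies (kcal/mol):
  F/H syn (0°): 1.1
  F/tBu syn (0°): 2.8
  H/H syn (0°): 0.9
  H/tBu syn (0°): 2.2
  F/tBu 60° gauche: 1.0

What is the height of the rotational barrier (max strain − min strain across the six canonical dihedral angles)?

tBu at 0° (eclipsed): F–tBu eclipsed, H–H eclipsed, H–H eclipsed; 2.8 + 0.9 + 0.9 = 4.6 kcal/mol.
tBu at 60° (staggered): F–tBu gauche; 1.0 = 1.0 kcal/mol.
tBu at 120° (eclipsed): F–H eclipsed, H–tBu eclipsed, H–H eclipsed; 1.1 + 2.2 + 0.9 = 4.2 kcal/mol.
tBu at 180° (staggered): no non-H gauche contacts → 0.0 kcal/mol.
tBu at 240° (eclipsed): F–H eclipsed, H–H eclipsed, H–tBu eclipsed; 1.1 + 0.9 + 2.2 = 4.2 kcal/mol.
tBu at 300° (staggered): F–tBu gauche; 1.0 = 1.0 kcal/mol.
Max at 0° (4.6 kcal/mol), min at 180° (0.0 kcal/mol); barrier = 4.6 kcal/mol.

4.6 kcal/mol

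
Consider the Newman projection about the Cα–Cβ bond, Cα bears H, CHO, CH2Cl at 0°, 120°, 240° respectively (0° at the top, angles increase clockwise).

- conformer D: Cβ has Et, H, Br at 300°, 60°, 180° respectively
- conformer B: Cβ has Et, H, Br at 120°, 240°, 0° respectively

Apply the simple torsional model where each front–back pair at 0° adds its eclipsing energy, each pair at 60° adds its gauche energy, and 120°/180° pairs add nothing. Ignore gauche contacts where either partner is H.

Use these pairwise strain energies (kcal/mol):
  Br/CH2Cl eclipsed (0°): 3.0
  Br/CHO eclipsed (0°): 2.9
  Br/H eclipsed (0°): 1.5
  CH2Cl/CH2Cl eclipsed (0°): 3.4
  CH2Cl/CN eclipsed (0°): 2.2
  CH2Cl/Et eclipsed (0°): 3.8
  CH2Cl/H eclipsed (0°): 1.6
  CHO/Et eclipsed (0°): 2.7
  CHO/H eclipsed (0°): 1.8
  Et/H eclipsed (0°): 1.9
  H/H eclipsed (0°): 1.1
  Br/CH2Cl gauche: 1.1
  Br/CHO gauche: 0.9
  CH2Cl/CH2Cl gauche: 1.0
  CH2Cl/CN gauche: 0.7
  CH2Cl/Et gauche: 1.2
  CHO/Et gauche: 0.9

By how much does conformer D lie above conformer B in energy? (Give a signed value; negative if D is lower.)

D (staggered): CHO–Br gauche, CH2Cl–Et gauche, CH2Cl–Br gauche; 0.9 + 1.2 + 1.1 = 3.2 kcal/mol.
B (eclipsed): H–Br eclipsed, CHO–Et eclipsed, CH2Cl–H eclipsed; 1.5 + 2.7 + 1.6 = 5.8 kcal/mol.
E(D) − E(B) = 3.2 − 5.8 = -2.6 kcal/mol.

-2.6 kcal/mol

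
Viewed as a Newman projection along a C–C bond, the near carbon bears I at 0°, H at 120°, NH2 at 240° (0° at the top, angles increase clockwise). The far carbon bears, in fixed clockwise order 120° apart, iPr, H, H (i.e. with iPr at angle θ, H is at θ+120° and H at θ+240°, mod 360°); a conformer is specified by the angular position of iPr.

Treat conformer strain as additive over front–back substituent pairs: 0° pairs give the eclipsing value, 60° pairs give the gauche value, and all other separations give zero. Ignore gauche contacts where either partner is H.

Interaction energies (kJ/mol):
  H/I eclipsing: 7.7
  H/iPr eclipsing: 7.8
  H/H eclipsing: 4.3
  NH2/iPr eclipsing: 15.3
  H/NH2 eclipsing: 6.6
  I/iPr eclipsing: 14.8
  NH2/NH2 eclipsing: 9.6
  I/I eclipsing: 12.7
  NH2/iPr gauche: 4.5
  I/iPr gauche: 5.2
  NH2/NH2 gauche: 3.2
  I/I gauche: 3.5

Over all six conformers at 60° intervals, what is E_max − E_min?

iPr at 0° (eclipsed): I(0°)/iPr(0°) eclipsed 14.8; H(120°)/H(120°) eclipsed 4.3; NH2(240°)/H(240°) eclipsed 6.6 → 25.7 kJ/mol.
iPr at 60° (staggered): I(0°)/iPr(60°) gauche 5.2 → 5.2 kJ/mol.
iPr at 120° (eclipsed): I(0°)/H(0°) eclipsed 7.7; H(120°)/iPr(120°) eclipsed 7.8; NH2(240°)/H(240°) eclipsed 6.6 → 22.1 kJ/mol.
iPr at 180° (staggered): NH2(240°)/iPr(180°) gauche 4.5 → 4.5 kJ/mol.
iPr at 240° (eclipsed): I(0°)/H(0°) eclipsed 7.7; H(120°)/H(120°) eclipsed 4.3; NH2(240°)/iPr(240°) eclipsed 15.3 → 27.3 kJ/mol.
iPr at 300° (staggered): I(0°)/iPr(300°) gauche 5.2; NH2(240°)/iPr(300°) gauche 4.5 → 9.7 kJ/mol.
Max at 240° (27.3 kJ/mol), min at 180° (4.5 kJ/mol); barrier = 22.8 kJ/mol.

22.8 kJ/mol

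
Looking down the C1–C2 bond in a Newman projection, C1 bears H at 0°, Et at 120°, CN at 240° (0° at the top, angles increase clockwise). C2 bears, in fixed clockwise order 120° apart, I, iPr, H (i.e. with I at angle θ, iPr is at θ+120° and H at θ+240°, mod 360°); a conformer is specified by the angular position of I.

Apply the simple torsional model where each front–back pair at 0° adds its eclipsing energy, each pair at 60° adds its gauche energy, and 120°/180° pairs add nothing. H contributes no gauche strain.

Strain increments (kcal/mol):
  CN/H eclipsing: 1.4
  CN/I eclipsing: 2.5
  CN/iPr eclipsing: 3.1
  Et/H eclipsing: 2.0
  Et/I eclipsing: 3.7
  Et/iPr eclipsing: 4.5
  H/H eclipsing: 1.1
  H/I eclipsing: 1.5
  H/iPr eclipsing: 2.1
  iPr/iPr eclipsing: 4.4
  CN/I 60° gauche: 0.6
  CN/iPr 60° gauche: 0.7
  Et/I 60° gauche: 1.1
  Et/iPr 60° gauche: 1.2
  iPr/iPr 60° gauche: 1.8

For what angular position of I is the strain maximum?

I at 0° (eclipsed): H(0°)/I(0°) eclipsed 1.5; Et(120°)/iPr(120°) eclipsed 4.5; CN(240°)/H(240°) eclipsed 1.4 → 7.4 kcal/mol.
I at 60° (staggered): Et(120°)/I(60°) gauche 1.1; Et(120°)/iPr(180°) gauche 1.2; CN(240°)/iPr(180°) gauche 0.7 → 3.0 kcal/mol.
I at 120° (eclipsed): H(0°)/H(0°) eclipsed 1.1; Et(120°)/I(120°) eclipsed 3.7; CN(240°)/iPr(240°) eclipsed 3.1 → 7.9 kcal/mol.
I at 180° (staggered): Et(120°)/I(180°) gauche 1.1; CN(240°)/I(180°) gauche 0.6; CN(240°)/iPr(300°) gauche 0.7 → 2.4 kcal/mol.
I at 240° (eclipsed): H(0°)/iPr(0°) eclipsed 2.1; Et(120°)/H(120°) eclipsed 2.0; CN(240°)/I(240°) eclipsed 2.5 → 6.6 kcal/mol.
I at 300° (staggered): Et(120°)/iPr(60°) gauche 1.2; CN(240°)/I(300°) gauche 0.6 → 1.8 kcal/mol.
The maximum (7.9 kcal/mol) occurs with I at 120°.

120°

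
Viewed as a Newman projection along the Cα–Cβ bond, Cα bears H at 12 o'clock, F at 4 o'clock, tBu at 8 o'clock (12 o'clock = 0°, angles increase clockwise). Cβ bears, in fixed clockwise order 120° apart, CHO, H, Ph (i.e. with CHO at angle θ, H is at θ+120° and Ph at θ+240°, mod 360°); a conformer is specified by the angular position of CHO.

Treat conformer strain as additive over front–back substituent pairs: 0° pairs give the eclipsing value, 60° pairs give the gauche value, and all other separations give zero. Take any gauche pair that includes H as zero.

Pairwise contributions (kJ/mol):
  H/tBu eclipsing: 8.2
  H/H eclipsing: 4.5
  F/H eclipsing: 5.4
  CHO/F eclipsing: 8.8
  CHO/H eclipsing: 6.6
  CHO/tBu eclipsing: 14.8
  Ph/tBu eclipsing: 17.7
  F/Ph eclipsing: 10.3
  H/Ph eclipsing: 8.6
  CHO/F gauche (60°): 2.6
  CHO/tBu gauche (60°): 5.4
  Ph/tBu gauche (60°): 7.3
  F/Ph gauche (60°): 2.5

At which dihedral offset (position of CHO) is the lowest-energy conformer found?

60°

CHO at 0° is eclipsed. H at 0° is eclipsed with CHO at 0° (6.6); F at 120° is eclipsed with H at 120° (5.4); tBu at 240° is eclipsed with Ph at 240° (17.7). Total 29.7 kJ/mol.
CHO at 60° is staggered. F at 120° is gauche with CHO at 60° (2.6); tBu at 240° is gauche with Ph at 300° (7.3). Total 9.9 kJ/mol.
CHO at 120° is eclipsed. H at 0° is eclipsed with Ph at 0° (8.6); F at 120° is eclipsed with CHO at 120° (8.8); tBu at 240° is eclipsed with H at 240° (8.2). Total 25.6 kJ/mol.
CHO at 180° is staggered. F at 120° is gauche with CHO at 180° (2.6); F at 120° is gauche with Ph at 60° (2.5); tBu at 240° is gauche with CHO at 180° (5.4). Total 10.5 kJ/mol.
CHO at 240° is eclipsed. H at 0° is eclipsed with H at 0° (4.5); F at 120° is eclipsed with Ph at 120° (10.3); tBu at 240° is eclipsed with CHO at 240° (14.8). Total 29.6 kJ/mol.
CHO at 300° is staggered. F at 120° is gauche with Ph at 180° (2.5); tBu at 240° is gauche with CHO at 300° (5.4); tBu at 240° is gauche with Ph at 180° (7.3). Total 15.2 kJ/mol.
The minimum (9.9 kJ/mol) occurs with CHO at 60°.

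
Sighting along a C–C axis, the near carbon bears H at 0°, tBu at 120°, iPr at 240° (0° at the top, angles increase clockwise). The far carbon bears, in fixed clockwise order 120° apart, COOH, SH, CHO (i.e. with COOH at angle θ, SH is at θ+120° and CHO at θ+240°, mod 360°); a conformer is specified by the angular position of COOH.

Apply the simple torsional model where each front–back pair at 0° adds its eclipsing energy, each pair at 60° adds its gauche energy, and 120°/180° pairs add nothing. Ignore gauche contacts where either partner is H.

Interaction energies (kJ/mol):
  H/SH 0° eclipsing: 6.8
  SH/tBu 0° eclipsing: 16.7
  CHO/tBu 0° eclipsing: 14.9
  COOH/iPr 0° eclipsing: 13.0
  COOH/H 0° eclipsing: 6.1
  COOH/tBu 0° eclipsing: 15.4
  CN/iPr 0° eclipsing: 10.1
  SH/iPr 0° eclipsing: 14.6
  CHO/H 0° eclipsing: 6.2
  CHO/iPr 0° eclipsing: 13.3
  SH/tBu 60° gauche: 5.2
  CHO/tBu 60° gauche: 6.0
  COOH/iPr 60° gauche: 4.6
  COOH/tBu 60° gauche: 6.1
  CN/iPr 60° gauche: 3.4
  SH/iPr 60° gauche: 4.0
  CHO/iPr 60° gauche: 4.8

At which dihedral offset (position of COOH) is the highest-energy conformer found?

120°

COOH at 0° (eclipsed): H–COOH eclipsed, tBu–SH eclipsed, iPr–CHO eclipsed; 6.1 + 16.7 + 13.3 = 36.1 kJ/mol.
COOH at 60° (staggered): tBu–COOH gauche, tBu–SH gauche, iPr–SH gauche, iPr–CHO gauche; 6.1 + 5.2 + 4.0 + 4.8 = 20.1 kJ/mol.
COOH at 120° (eclipsed): H–CHO eclipsed, tBu–COOH eclipsed, iPr–SH eclipsed; 6.2 + 15.4 + 14.6 = 36.2 kJ/mol.
COOH at 180° (staggered): tBu–COOH gauche, tBu–CHO gauche, iPr–COOH gauche, iPr–SH gauche; 6.1 + 6.0 + 4.6 + 4.0 = 20.7 kJ/mol.
COOH at 240° (eclipsed): H–SH eclipsed, tBu–CHO eclipsed, iPr–COOH eclipsed; 6.8 + 14.9 + 13.0 = 34.7 kJ/mol.
COOH at 300° (staggered): tBu–SH gauche, tBu–CHO gauche, iPr–COOH gauche, iPr–CHO gauche; 5.2 + 6.0 + 4.6 + 4.8 = 20.6 kJ/mol.
The maximum (36.2 kJ/mol) occurs with COOH at 120°.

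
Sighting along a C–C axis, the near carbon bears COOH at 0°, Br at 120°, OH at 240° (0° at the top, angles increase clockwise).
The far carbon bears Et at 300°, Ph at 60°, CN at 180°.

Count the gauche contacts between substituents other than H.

Non-H gauche pairs: COOH(0°)/Et(300°); COOH(0°)/Ph(60°); Br(120°)/Ph(60°); Br(120°)/CN(180°); OH(240°)/Et(300°); OH(240°)/CN(180°) — 6 interactions.

6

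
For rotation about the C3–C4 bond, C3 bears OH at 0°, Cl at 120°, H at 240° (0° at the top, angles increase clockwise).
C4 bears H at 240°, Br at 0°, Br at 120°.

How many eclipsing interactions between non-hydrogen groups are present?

2

Non-H eclipsing pairs: OH(0°)/Br(0°); Cl(120°)/Br(120°) — 2 interactions.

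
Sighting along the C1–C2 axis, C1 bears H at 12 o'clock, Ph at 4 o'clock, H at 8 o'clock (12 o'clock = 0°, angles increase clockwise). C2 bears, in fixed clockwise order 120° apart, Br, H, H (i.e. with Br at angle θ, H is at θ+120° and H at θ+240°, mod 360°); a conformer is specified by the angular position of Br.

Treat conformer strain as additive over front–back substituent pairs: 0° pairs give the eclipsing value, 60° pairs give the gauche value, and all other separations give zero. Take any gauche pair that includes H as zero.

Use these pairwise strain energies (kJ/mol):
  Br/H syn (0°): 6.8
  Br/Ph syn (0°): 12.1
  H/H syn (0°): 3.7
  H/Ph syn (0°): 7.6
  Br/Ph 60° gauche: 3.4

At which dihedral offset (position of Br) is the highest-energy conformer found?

120°

Br at 0° (eclipsed): H–Br eclipsed, Ph–H eclipsed, H–H eclipsed; 6.8 + 7.6 + 3.7 = 18.1 kJ/mol.
Br at 60° (staggered): Ph–Br gauche; 3.4 = 3.4 kJ/mol.
Br at 120° (eclipsed): H–H eclipsed, Ph–Br eclipsed, H–H eclipsed; 3.7 + 12.1 + 3.7 = 19.5 kJ/mol.
Br at 180° (staggered): Ph–Br gauche; 3.4 = 3.4 kJ/mol.
Br at 240° (eclipsed): H–H eclipsed, Ph–H eclipsed, H–Br eclipsed; 3.7 + 7.6 + 6.8 = 18.1 kJ/mol.
Br at 300° (staggered): no non-H gauche contacts → 0.0 kJ/mol.
The maximum (19.5 kJ/mol) occurs with Br at 120°.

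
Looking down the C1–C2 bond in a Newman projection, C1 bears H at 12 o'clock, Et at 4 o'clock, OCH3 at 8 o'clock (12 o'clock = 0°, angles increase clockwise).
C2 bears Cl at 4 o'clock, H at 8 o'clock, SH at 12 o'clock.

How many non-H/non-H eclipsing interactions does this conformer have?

1

Non-H eclipsing pairs: Et(120°)/Cl(120°) — 1 interaction.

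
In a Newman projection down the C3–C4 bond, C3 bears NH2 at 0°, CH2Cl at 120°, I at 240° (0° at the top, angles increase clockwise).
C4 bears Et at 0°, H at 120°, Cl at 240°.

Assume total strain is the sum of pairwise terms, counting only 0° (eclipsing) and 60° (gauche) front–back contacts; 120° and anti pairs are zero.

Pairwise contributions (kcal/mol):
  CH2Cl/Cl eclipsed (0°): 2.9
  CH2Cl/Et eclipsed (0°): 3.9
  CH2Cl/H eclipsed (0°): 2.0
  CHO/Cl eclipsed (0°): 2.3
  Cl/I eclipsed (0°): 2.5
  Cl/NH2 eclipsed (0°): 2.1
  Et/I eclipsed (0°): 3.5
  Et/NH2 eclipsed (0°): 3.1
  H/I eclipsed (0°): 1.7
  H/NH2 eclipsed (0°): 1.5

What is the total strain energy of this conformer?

This conformer (eclipsed): NH2(0°)/Et(0°) eclipsed 3.1; CH2Cl(120°)/H(120°) eclipsed 2.0; I(240°)/Cl(240°) eclipsed 2.5 → 7.6 kcal/mol.

7.6 kcal/mol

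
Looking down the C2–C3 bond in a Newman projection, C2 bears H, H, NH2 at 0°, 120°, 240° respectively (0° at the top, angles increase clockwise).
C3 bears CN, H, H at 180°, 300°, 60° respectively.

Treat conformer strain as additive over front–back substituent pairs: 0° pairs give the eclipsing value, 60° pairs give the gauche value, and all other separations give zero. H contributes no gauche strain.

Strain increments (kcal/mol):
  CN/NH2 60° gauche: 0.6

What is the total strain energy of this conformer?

This conformer is staggered. NH2 at 240° is gauche with CN at 180° (0.6). Total 0.6 kcal/mol.

0.6 kcal/mol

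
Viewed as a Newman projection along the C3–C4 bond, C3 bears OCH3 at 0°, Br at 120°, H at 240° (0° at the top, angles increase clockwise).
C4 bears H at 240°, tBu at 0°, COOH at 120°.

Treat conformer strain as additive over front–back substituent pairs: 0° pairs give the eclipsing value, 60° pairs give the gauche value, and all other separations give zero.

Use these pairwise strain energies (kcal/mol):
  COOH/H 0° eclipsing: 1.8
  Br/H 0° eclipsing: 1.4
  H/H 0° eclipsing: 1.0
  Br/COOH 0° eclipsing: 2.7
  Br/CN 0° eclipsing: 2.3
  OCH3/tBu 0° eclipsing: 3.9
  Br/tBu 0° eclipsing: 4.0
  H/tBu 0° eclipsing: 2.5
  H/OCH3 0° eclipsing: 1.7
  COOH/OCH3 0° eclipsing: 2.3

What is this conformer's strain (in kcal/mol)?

7.6 kcal/mol

This conformer is eclipsed. OCH3 at 0° is eclipsed with tBu at 0° (3.9); Br at 120° is eclipsed with COOH at 120° (2.7); H at 240° is eclipsed with H at 240° (1.0). Total 7.6 kcal/mol.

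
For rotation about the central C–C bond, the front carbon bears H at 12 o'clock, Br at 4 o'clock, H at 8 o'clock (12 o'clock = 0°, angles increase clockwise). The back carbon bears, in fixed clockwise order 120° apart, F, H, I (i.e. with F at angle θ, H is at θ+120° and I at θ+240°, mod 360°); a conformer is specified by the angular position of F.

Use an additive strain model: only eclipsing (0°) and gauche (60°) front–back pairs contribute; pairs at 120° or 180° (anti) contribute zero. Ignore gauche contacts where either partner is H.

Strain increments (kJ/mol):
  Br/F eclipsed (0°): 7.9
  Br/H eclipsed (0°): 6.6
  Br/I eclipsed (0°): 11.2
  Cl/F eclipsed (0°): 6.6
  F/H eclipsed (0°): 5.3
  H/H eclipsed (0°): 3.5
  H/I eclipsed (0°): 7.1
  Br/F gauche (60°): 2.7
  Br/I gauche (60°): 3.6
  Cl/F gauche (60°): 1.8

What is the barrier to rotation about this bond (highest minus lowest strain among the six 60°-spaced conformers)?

17.3 kJ/mol

F at 0° (eclipsed): H–F eclipsed, Br–H eclipsed, H–I eclipsed; 5.3 + 6.6 + 7.1 = 19.0 kJ/mol.
F at 60° (staggered): Br–F gauche; 2.7 = 2.7 kJ/mol.
F at 120° (eclipsed): H–I eclipsed, Br–F eclipsed, H–H eclipsed; 7.1 + 7.9 + 3.5 = 18.5 kJ/mol.
F at 180° (staggered): Br–F gauche, Br–I gauche; 2.7 + 3.6 = 6.3 kJ/mol.
F at 240° (eclipsed): H–H eclipsed, Br–I eclipsed, H–F eclipsed; 3.5 + 11.2 + 5.3 = 20.0 kJ/mol.
F at 300° (staggered): Br–I gauche; 3.6 = 3.6 kJ/mol.
Max at 240° (20.0 kJ/mol), min at 60° (2.7 kJ/mol); barrier = 17.3 kJ/mol.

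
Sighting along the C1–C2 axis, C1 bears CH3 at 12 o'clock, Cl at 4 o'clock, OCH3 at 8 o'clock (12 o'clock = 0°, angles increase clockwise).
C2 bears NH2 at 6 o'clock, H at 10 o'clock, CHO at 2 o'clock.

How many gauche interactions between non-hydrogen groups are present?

4

Non-H gauche pairs: CH3(0°)/CHO(60°); Cl(120°)/NH2(180°); Cl(120°)/CHO(60°); OCH3(240°)/NH2(180°) — 4 interactions.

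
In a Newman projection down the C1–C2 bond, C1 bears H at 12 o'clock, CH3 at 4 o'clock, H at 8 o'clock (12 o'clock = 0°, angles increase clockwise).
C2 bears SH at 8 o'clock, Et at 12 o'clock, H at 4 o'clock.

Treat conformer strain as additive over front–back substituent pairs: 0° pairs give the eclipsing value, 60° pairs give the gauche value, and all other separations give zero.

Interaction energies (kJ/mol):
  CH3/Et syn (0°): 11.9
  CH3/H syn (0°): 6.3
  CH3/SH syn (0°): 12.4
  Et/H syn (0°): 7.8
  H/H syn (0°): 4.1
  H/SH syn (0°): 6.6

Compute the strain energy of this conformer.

This conformer (eclipsed): H(0°)/Et(0°) eclipsed 7.8; CH3(120°)/H(120°) eclipsed 6.3; H(240°)/SH(240°) eclipsed 6.6 → 20.7 kJ/mol.

20.7 kJ/mol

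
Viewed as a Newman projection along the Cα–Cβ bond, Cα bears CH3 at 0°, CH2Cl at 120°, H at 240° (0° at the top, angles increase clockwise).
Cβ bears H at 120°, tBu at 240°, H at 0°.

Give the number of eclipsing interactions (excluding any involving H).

Every eclipsing pair involves H, so the count is 0.

0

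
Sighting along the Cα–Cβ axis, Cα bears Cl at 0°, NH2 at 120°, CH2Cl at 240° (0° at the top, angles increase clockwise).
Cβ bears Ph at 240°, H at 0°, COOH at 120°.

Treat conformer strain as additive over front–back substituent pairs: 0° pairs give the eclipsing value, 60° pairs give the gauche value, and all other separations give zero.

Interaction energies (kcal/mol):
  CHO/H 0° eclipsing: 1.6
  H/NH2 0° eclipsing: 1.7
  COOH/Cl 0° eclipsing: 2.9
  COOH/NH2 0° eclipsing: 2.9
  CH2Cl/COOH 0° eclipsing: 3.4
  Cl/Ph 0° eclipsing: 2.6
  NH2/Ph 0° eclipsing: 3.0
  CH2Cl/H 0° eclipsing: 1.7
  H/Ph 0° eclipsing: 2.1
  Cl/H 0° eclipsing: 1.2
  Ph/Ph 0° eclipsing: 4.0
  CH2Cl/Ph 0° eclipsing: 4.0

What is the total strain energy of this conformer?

8.1 kcal/mol

This conformer (eclipsed): Cl(0°)/H(0°) eclipsed 1.2; NH2(120°)/COOH(120°) eclipsed 2.9; CH2Cl(240°)/Ph(240°) eclipsed 4.0 → 8.1 kcal/mol.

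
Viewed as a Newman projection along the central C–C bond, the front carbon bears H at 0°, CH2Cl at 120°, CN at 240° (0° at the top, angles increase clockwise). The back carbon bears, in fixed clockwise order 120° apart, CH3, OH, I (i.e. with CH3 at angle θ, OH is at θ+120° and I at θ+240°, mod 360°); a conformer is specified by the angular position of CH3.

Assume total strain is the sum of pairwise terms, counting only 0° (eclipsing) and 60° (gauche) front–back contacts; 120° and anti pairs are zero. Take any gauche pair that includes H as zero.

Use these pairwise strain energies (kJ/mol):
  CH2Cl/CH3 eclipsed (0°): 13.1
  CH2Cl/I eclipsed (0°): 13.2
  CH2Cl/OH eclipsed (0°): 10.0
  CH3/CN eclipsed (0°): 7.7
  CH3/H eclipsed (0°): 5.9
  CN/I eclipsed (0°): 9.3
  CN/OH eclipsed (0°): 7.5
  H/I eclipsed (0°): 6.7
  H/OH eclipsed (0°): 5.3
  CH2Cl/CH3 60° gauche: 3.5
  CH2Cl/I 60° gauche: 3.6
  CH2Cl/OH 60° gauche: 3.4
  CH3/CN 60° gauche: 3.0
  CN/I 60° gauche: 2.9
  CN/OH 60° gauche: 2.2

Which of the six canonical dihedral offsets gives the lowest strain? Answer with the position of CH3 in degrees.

CH3 at 0° is eclipsed. H at 0° is eclipsed with CH3 at 0° (5.9); CH2Cl at 120° is eclipsed with OH at 120° (10.0); CN at 240° is eclipsed with I at 240° (9.3). Total 25.2 kJ/mol.
CH3 at 60° is staggered. CH2Cl at 120° is gauche with CH3 at 60° (3.5); CH2Cl at 120° is gauche with OH at 180° (3.4); CN at 240° is gauche with OH at 180° (2.2); CN at 240° is gauche with I at 300° (2.9). Total 12.0 kJ/mol.
CH3 at 120° is eclipsed. H at 0° is eclipsed with I at 0° (6.7); CH2Cl at 120° is eclipsed with CH3 at 120° (13.1); CN at 240° is eclipsed with OH at 240° (7.5). Total 27.3 kJ/mol.
CH3 at 180° is staggered. CH2Cl at 120° is gauche with CH3 at 180° (3.5); CH2Cl at 120° is gauche with I at 60° (3.6); CN at 240° is gauche with CH3 at 180° (3.0); CN at 240° is gauche with OH at 300° (2.2). Total 12.3 kJ/mol.
CH3 at 240° is eclipsed. H at 0° is eclipsed with OH at 0° (5.3); CH2Cl at 120° is eclipsed with I at 120° (13.2); CN at 240° is eclipsed with CH3 at 240° (7.7). Total 26.2 kJ/mol.
CH3 at 300° is staggered. CH2Cl at 120° is gauche with OH at 60° (3.4); CH2Cl at 120° is gauche with I at 180° (3.6); CN at 240° is gauche with CH3 at 300° (3.0); CN at 240° is gauche with I at 180° (2.9). Total 12.9 kJ/mol.
The minimum (12.0 kJ/mol) occurs with CH3 at 60°.

60°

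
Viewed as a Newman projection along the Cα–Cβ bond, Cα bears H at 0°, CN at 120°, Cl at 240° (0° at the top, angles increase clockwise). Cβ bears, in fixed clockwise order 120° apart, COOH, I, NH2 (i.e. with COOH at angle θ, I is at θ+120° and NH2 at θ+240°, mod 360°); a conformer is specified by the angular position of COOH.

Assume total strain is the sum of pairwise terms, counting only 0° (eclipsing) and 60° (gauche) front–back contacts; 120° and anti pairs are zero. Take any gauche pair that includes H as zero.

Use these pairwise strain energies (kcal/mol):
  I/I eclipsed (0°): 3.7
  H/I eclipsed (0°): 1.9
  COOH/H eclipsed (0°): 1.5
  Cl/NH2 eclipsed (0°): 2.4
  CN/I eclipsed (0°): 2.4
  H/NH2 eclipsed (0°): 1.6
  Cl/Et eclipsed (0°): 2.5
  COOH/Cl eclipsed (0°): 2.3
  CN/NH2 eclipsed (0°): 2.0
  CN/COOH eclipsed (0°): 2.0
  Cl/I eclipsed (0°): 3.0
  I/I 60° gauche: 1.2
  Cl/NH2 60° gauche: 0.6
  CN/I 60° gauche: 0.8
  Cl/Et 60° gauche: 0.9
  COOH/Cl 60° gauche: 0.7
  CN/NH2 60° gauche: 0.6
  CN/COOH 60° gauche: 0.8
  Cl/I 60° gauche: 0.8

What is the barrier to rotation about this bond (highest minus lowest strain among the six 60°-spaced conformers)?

COOH at 0° (eclipsed): H(0°)/COOH(0°) eclipsed 1.5; CN(120°)/I(120°) eclipsed 2.4; Cl(240°)/NH2(240°) eclipsed 2.4 → 6.3 kcal/mol.
COOH at 60° (staggered): CN(120°)/COOH(60°) gauche 0.8; CN(120°)/I(180°) gauche 0.8; Cl(240°)/I(180°) gauche 0.8; Cl(240°)/NH2(300°) gauche 0.6 → 3.0 kcal/mol.
COOH at 120° (eclipsed): H(0°)/NH2(0°) eclipsed 1.6; CN(120°)/COOH(120°) eclipsed 2.0; Cl(240°)/I(240°) eclipsed 3.0 → 6.6 kcal/mol.
COOH at 180° (staggered): CN(120°)/COOH(180°) gauche 0.8; CN(120°)/NH2(60°) gauche 0.6; Cl(240°)/COOH(180°) gauche 0.7; Cl(240°)/I(300°) gauche 0.8 → 2.9 kcal/mol.
COOH at 240° (eclipsed): H(0°)/I(0°) eclipsed 1.9; CN(120°)/NH2(120°) eclipsed 2.0; Cl(240°)/COOH(240°) eclipsed 2.3 → 6.2 kcal/mol.
COOH at 300° (staggered): CN(120°)/I(60°) gauche 0.8; CN(120°)/NH2(180°) gauche 0.6; Cl(240°)/COOH(300°) gauche 0.7; Cl(240°)/NH2(180°) gauche 0.6 → 2.7 kcal/mol.
Max at 120° (6.6 kcal/mol), min at 300° (2.7 kcal/mol); barrier = 3.9 kcal/mol.

3.9 kcal/mol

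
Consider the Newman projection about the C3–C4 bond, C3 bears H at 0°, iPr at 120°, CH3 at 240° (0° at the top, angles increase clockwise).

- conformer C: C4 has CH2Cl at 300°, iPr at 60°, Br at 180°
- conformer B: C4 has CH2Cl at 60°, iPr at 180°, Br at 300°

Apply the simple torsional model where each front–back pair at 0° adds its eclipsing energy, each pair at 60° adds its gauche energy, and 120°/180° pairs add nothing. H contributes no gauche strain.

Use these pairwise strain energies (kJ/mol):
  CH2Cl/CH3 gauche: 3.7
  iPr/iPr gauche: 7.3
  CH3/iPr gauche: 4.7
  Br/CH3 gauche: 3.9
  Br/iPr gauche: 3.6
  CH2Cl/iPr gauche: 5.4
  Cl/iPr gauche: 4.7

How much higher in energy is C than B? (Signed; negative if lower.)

C is staggered. iPr at 120° is gauche with iPr at 60° (7.3); iPr at 120° is gauche with Br at 180° (3.6); CH3 at 240° is gauche with CH2Cl at 300° (3.7); CH3 at 240° is gauche with Br at 180° (3.9). Total 18.5 kJ/mol.
B is staggered. iPr at 120° is gauche with CH2Cl at 60° (5.4); iPr at 120° is gauche with iPr at 180° (7.3); CH3 at 240° is gauche with iPr at 180° (4.7); CH3 at 240° is gauche with Br at 300° (3.9). Total 21.3 kJ/mol.
E(C) − E(B) = 18.5 − 21.3 = -2.8 kJ/mol.

-2.8 kJ/mol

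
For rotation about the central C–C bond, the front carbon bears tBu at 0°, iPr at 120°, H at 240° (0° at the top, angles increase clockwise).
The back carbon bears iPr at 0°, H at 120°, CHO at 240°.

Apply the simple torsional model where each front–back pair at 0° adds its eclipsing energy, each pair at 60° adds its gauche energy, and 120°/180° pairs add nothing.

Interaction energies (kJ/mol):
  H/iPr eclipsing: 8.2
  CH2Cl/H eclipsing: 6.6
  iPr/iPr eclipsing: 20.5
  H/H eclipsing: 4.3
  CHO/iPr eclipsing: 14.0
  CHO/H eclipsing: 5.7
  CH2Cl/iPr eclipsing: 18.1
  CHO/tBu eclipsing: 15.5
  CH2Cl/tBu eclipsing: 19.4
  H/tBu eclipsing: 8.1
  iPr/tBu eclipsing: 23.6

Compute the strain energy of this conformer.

37.5 kJ/mol

This conformer (eclipsed): tBu–iPr eclipsed, iPr–H eclipsed, H–CHO eclipsed; 23.6 + 8.2 + 5.7 = 37.5 kJ/mol.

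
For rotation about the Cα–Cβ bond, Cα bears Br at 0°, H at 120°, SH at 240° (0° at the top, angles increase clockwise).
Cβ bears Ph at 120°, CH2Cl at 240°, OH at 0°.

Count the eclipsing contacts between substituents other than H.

Non-H eclipsing pairs: Br(0°)/OH(0°); SH(240°)/CH2Cl(240°) — 2 interactions.

2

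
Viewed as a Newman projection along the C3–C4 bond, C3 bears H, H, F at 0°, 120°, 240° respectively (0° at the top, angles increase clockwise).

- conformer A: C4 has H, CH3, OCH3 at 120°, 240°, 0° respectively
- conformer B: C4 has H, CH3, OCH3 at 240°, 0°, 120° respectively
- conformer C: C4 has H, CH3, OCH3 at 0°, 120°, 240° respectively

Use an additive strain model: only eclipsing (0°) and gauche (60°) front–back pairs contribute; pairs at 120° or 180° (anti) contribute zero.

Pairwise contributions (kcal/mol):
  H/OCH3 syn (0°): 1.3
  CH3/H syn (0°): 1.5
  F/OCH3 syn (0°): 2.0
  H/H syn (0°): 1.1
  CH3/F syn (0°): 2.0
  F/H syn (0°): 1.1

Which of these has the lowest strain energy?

B

A (eclipsed): H–OCH3 eclipsed, H–H eclipsed, F–CH3 eclipsed; 1.3 + 1.1 + 2.0 = 4.4 kcal/mol.
B (eclipsed): H–CH3 eclipsed, H–OCH3 eclipsed, F–H eclipsed; 1.5 + 1.3 + 1.1 = 3.9 kcal/mol.
C (eclipsed): H–H eclipsed, H–CH3 eclipsed, F–OCH3 eclipsed; 1.1 + 1.5 + 2.0 = 4.6 kcal/mol.
B has the lowest total (3.9 kcal/mol).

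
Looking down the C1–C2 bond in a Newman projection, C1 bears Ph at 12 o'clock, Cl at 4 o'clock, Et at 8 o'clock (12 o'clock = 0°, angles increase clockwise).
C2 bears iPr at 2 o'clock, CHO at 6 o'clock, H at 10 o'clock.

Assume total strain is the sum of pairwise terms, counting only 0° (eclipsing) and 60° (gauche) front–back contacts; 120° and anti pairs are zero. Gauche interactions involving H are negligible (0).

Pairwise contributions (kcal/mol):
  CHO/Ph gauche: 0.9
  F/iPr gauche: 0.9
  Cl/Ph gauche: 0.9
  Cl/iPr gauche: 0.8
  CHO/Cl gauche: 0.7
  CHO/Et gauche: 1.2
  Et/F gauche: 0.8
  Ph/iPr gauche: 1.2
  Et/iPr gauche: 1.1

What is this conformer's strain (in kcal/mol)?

This conformer is staggered. Ph at 0° is gauche with iPr at 60° (1.2); Cl at 120° is gauche with iPr at 60° (0.8); Cl at 120° is gauche with CHO at 180° (0.7); Et at 240° is gauche with CHO at 180° (1.2). Total 3.9 kcal/mol.

3.9 kcal/mol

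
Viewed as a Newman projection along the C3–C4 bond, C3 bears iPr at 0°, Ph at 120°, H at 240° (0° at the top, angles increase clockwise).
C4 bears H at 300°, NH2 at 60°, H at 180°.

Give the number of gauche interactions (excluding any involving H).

Non-H gauche pairs: iPr(0°)/NH2(60°); Ph(120°)/NH2(60°) — 2 interactions.

2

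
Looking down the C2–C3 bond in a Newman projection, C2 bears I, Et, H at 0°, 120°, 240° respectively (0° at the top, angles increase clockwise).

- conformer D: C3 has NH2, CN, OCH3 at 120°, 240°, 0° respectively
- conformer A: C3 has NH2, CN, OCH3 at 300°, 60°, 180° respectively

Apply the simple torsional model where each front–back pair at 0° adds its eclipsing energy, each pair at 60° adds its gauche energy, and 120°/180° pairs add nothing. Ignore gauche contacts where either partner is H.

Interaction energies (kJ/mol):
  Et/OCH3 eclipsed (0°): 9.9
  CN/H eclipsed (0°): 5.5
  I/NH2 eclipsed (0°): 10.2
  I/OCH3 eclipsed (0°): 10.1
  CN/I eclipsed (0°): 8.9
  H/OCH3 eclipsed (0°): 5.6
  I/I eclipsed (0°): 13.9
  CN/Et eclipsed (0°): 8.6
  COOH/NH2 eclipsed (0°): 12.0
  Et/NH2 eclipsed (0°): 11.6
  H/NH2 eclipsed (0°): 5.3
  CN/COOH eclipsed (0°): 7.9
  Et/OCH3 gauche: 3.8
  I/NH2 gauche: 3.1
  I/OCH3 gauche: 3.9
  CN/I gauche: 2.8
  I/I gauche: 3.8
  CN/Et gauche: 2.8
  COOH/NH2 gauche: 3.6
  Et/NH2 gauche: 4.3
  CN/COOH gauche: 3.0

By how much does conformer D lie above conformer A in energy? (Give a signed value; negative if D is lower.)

D is eclipsed. I at 0° is eclipsed with OCH3 at 0° (10.1); Et at 120° is eclipsed with NH2 at 120° (11.6); H at 240° is eclipsed with CN at 240° (5.5). Total 27.2 kJ/mol.
A is staggered. I at 0° is gauche with NH2 at 300° (3.1); I at 0° is gauche with CN at 60° (2.8); Et at 120° is gauche with CN at 60° (2.8); Et at 120° is gauche with OCH3 at 180° (3.8). Total 12.5 kJ/mol.
E(D) − E(A) = 27.2 − 12.5 = +14.7 kJ/mol.

+14.7 kJ/mol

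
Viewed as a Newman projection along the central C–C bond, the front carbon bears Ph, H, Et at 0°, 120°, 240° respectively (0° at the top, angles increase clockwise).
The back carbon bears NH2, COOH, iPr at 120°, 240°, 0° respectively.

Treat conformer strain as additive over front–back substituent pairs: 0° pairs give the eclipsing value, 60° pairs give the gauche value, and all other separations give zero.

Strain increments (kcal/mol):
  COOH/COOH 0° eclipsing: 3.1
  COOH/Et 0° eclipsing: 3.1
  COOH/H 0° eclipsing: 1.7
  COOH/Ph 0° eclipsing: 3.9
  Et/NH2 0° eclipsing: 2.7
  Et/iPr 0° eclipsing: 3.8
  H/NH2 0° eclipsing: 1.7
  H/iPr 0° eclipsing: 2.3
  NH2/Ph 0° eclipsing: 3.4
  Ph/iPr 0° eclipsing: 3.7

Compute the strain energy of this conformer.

This conformer (eclipsed): Ph–iPr eclipsed, H–NH2 eclipsed, Et–COOH eclipsed; 3.7 + 1.7 + 3.1 = 8.5 kcal/mol.

8.5 kcal/mol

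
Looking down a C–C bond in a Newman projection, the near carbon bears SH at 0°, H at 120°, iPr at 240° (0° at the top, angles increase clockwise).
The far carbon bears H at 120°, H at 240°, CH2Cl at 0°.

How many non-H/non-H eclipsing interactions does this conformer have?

1

Non-H eclipsing pairs: SH(0°)/CH2Cl(0°) — 1 interaction.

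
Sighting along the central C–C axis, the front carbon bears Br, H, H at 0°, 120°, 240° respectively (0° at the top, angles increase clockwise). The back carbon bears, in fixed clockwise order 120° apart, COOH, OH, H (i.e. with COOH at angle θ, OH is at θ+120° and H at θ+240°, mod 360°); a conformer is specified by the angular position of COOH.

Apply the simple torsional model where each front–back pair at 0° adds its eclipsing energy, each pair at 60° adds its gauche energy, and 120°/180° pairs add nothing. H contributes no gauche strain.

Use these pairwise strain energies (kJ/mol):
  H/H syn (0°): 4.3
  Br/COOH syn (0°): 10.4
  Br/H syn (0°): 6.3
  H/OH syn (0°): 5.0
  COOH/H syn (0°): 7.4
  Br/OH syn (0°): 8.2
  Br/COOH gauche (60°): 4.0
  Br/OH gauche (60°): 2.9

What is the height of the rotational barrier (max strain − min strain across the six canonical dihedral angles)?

17.0 kJ/mol

COOH at 0° is eclipsed. Br at 0° is eclipsed with COOH at 0° (10.4); H at 120° is eclipsed with OH at 120° (5.0); H at 240° is eclipsed with H at 240° (4.3). Total 19.7 kJ/mol.
COOH at 60° is staggered. Br at 0° is gauche with COOH at 60° (4.0). Total 4.0 kJ/mol.
COOH at 120° is eclipsed. Br at 0° is eclipsed with H at 0° (6.3); H at 120° is eclipsed with COOH at 120° (7.4); H at 240° is eclipsed with OH at 240° (5.0). Total 18.7 kJ/mol.
COOH at 180° is staggered. Br at 0° is gauche with OH at 300° (2.9). Total 2.9 kJ/mol.
COOH at 240° is eclipsed. Br at 0° is eclipsed with OH at 0° (8.2); H at 120° is eclipsed with H at 120° (4.3); H at 240° is eclipsed with COOH at 240° (7.4). Total 19.9 kJ/mol.
COOH at 300° is staggered. Br at 0° is gauche with COOH at 300° (4.0); Br at 0° is gauche with OH at 60° (2.9). Total 6.9 kJ/mol.
Max at 240° (19.9 kJ/mol), min at 180° (2.9 kJ/mol); barrier = 17.0 kJ/mol.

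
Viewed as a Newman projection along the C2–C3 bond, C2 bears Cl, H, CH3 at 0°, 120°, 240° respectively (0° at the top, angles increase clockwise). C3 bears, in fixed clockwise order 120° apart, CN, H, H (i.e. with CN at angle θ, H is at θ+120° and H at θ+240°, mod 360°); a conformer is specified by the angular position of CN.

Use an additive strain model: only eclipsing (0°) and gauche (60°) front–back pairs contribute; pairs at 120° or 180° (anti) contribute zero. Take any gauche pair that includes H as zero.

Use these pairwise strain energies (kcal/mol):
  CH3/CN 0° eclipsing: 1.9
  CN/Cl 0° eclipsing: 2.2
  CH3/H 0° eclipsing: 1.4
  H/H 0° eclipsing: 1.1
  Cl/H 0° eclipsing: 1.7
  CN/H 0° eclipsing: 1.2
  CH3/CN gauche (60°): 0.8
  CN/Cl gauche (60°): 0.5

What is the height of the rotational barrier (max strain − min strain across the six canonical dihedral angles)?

CN at 0° (eclipsed): Cl–CN eclipsed, H–H eclipsed, CH3–H eclipsed; 2.2 + 1.1 + 1.4 = 4.7 kcal/mol.
CN at 60° (staggered): Cl–CN gauche; 0.5 = 0.5 kcal/mol.
CN at 120° (eclipsed): Cl–H eclipsed, H–CN eclipsed, CH3–H eclipsed; 1.7 + 1.2 + 1.4 = 4.3 kcal/mol.
CN at 180° (staggered): CH3–CN gauche; 0.8 = 0.8 kcal/mol.
CN at 240° (eclipsed): Cl–H eclipsed, H–H eclipsed, CH3–CN eclipsed; 1.7 + 1.1 + 1.9 = 4.7 kcal/mol.
CN at 300° (staggered): Cl–CN gauche, CH3–CN gauche; 0.5 + 0.8 = 1.3 kcal/mol.
Max at 0° (4.7 kcal/mol), min at 60° (0.5 kcal/mol); barrier = 4.2 kcal/mol.

4.2 kcal/mol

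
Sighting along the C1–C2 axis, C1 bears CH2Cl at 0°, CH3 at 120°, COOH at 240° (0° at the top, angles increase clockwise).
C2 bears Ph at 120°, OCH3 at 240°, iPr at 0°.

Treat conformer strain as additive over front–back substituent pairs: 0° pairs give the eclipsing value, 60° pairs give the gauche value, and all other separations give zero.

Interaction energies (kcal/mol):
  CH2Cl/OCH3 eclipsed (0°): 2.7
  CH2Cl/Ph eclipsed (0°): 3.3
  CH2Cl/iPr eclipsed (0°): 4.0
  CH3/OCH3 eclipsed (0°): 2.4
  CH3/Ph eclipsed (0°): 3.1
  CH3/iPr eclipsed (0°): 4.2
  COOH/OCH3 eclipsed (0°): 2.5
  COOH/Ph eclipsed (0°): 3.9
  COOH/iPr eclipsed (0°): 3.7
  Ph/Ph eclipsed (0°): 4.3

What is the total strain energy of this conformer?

This conformer (eclipsed): CH2Cl(0°)/iPr(0°) eclipsed 4.0; CH3(120°)/Ph(120°) eclipsed 3.1; COOH(240°)/OCH3(240°) eclipsed 2.5 → 9.6 kcal/mol.

9.6 kcal/mol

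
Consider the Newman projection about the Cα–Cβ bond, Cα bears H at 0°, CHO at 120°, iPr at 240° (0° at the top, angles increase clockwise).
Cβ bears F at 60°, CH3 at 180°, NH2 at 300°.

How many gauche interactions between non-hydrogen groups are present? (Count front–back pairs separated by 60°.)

4

Non-H gauche pairs: CHO(120°)/F(60°); CHO(120°)/CH3(180°); iPr(240°)/CH3(180°); iPr(240°)/NH2(300°) — 4 interactions.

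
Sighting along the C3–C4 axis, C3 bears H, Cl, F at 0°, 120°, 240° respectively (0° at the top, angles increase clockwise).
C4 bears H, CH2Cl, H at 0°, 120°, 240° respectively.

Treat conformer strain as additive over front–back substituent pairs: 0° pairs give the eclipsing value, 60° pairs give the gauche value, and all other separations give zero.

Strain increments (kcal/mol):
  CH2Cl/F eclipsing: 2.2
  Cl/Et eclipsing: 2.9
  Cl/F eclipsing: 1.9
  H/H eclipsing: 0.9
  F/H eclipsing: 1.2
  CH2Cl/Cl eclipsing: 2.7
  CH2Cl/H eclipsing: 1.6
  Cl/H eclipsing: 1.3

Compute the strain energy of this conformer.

4.8 kcal/mol

This conformer (eclipsed): H–H eclipsed, Cl–CH2Cl eclipsed, F–H eclipsed; 0.9 + 2.7 + 1.2 = 4.8 kcal/mol.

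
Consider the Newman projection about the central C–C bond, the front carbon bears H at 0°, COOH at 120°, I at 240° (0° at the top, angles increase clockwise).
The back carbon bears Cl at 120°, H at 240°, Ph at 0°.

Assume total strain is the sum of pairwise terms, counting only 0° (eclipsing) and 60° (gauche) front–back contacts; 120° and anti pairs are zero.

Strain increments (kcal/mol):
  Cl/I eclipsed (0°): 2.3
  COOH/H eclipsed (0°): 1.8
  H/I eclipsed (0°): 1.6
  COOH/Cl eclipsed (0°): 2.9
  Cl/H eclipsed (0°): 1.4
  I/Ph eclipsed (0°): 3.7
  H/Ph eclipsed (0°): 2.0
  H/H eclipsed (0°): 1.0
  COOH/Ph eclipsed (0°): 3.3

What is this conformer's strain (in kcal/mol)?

6.5 kcal/mol

This conformer is eclipsed. H at 0° is eclipsed with Ph at 0° (2.0); COOH at 120° is eclipsed with Cl at 120° (2.9); I at 240° is eclipsed with H at 240° (1.6). Total 6.5 kcal/mol.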